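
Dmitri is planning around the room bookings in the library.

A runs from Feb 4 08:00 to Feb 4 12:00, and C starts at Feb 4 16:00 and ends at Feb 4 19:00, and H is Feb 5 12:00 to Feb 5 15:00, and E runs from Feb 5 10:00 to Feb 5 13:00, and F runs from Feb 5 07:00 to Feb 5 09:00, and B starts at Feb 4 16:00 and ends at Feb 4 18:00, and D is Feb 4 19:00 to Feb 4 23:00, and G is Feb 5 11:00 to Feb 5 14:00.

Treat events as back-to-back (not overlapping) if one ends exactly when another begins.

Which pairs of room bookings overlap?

B & C, E & G, E & H, G & H

Sorted by start: A, B, C, D, F, E, G, H.
B starts after A ends, so A has no further overlaps.
C starts before B ends → B and C overlap.
D starts after B ends, so B has no further overlaps.
D starts exactly when C ends (back-to-back, no overlap), so C has no further overlaps.
F starts after D ends, so D has no further overlaps.
E starts after F ends, so F has no further overlaps.
G starts before E ends → E and G overlap.
H starts before E ends → E and H overlap.
H starts before G ends → G and H overlap.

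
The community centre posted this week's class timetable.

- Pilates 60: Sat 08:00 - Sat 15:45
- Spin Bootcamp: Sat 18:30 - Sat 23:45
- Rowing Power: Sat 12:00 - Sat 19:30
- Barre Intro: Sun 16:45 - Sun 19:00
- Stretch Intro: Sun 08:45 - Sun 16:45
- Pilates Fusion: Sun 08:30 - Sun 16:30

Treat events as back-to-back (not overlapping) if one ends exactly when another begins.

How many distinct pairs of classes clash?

3

Sorted by start: Pilates 60, Rowing Power, Spin Bootcamp, Pilates Fusion, Stretch Intro, Barre Intro.
Rowing Power starts before Pilates 60 ends → Pilates 60 and Rowing Power overlap.
Spin Bootcamp starts after Pilates 60 ends; Pilates 60 is clear from here.
Spin Bootcamp starts before Rowing Power ends → Rowing Power and Spin Bootcamp overlap.
Pilates Fusion starts after Rowing Power ends; Rowing Power is clear from here.
Pilates Fusion starts after Spin Bootcamp ends; Spin Bootcamp is clear from here.
Stretch Intro starts before Pilates Fusion ends → Pilates Fusion and Stretch Intro overlap.
Barre Intro starts after Pilates Fusion ends.
Barre Intro starts exactly when Stretch Intro ends (back-to-back, no overlap).
Overlapping pairs: Pilates 60 & Rowing Power, Pilates Fusion & Stretch Intro, Rowing Power & Spin Bootcamp — 3 in total.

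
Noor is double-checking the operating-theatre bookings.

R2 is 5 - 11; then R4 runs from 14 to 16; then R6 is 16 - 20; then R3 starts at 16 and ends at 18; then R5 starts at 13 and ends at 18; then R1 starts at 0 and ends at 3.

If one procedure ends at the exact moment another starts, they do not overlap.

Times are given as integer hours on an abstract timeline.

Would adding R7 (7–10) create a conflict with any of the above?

Yes — it overlaps R2

R1: ends 3 at or before R7 starts 7 → clear.
R2: starts 5 before R7 ends 10, and ends 11 after R7 starts 7 → overlap.
R5: starts 13 at or after R7 ends 10 → clear.
R4: starts 14 at or after R7 ends 10 → clear.
R3: starts 16 at or after R7 ends 10 → clear.
R6: starts 16 at or after R7 ends 10 → clear.
R7 overlaps R2.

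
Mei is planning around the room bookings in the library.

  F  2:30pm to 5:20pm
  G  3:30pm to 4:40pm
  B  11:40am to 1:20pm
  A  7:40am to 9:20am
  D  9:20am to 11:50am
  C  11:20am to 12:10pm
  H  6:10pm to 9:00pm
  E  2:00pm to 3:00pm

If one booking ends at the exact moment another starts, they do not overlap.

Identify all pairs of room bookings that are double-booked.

B & C, B & D, C & D, E & F, F & G

Check each pair: they overlap iff neither finishes before the other starts.
Sorted by start: A, D, C, B, E, F, G, H.
D starts exactly when A ends (back-to-back, no overlap); A is clear from here.
C starts before D ends → D and C overlap.
B starts before D ends → D and B overlap.
E starts after D ends; D is clear from here.
B starts before C ends → C and B overlap.
E starts after C ends; C is clear from here.
E starts after B ends; B is clear from here.
F starts before E ends → E and F overlap.
G starts after E ends; E is clear from here.
G starts before F ends → F and G overlap.
H starts after F ends.
H starts after G ends.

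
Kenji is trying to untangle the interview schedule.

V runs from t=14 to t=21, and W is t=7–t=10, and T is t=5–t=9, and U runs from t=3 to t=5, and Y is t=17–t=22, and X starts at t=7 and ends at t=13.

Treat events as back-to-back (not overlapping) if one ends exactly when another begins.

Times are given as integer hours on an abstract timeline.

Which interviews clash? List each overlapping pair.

Check each pair: they overlap iff neither finishes before the other starts.
Sorted by start: U, T, W, X, V, Y.
T starts exactly when U ends (back-to-back, no overlap), so U has no further overlaps.
W starts before T ends → T and W overlap.
X starts before T ends → T and X overlap.
V starts after T ends, so T has no further overlaps.
X starts before W ends → W and X overlap.
V starts after W ends, so W has no further overlaps.
V starts after X ends, so X has no further overlaps.
Y starts before V ends → V and Y overlap.

T & W, T & X, V & Y, W & X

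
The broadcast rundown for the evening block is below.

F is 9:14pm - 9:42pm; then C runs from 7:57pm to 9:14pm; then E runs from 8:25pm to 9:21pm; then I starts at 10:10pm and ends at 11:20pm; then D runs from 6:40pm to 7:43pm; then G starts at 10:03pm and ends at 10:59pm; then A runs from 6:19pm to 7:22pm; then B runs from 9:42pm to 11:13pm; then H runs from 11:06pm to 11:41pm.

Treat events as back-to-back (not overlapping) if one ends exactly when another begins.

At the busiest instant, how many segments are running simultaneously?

Walk through starts and ends in time order (an end at T is processed before a start at T):
6:19pm start A → 1
6:40pm start D → 2
7:22pm end A → 1
7:43pm end D → 0
7:57pm start C → 1
8:25pm start E → 2
9:14pm end C → 1
9:14pm start F → 2
9:21pm end E → 1
9:42pm end F → 0
9:42pm start B → 1
10:03pm start G → 2
10:10pm start I → 3
10:59pm end G → 2
11:06pm start H → 3
11:13pm end B → 2
11:20pm end I → 1
11:41pm end H → 0
Peak is 3, at 10:10pm (B, G, I).

3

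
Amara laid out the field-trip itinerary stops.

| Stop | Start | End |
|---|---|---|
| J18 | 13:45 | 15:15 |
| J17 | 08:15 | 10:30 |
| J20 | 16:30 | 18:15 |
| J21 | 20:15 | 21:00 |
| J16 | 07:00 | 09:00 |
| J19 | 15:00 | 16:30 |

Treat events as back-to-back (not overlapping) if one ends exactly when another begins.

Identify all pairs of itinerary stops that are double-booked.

J16 & J17, J18 & J19

Sorted by start: J16, J17, J18, J19, J20, J21.
J17 starts before J16 ends → J16 and J17 overlap.
J18 starts after J16 ends, so J16 has no further overlaps.
J18 starts after J17 ends, so J17 has no further overlaps.
J19 starts before J18 ends → J18 and J19 overlap.
J20 starts after J18 ends, so J18 has no further overlaps.
J20 starts exactly when J19 ends (back-to-back, no overlap), so J19 has no further overlaps.
J21 starts after J20 ends.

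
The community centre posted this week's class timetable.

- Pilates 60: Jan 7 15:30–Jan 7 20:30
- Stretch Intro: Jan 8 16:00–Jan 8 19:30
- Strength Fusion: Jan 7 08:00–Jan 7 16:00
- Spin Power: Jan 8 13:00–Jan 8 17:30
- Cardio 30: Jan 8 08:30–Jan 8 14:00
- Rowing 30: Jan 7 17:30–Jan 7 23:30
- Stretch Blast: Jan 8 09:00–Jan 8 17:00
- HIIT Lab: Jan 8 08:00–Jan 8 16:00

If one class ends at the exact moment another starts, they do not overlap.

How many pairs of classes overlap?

Sorted by start: Strength Fusion, Pilates 60, Rowing 30, HIIT Lab, Cardio 30, Stretch Blast, Spin Power, Stretch Intro.
Pilates 60 starts before Strength Fusion ends → Strength Fusion and Pilates 60 overlap.
Rowing 30 starts after Strength Fusion ends, so nothing later overlaps Strength Fusion either.
Rowing 30 starts before Pilates 60 ends → Pilates 60 and Rowing 30 overlap.
HIIT Lab starts after Pilates 60 ends, so nothing later overlaps Pilates 60 either.
HIIT Lab starts after Rowing 30 ends, so nothing later overlaps Rowing 30 either.
Cardio 30 starts before HIIT Lab ends → HIIT Lab and Cardio 30 overlap.
Stretch Blast starts before HIIT Lab ends → HIIT Lab and Stretch Blast overlap.
Spin Power starts before HIIT Lab ends → HIIT Lab and Spin Power overlap.
Stretch Intro starts exactly when HIIT Lab ends (back-to-back, no overlap).
Stretch Blast starts before Cardio 30 ends → Cardio 30 and Stretch Blast overlap.
Spin Power starts before Cardio 30 ends → Cardio 30 and Spin Power overlap.
Stretch Intro starts after Cardio 30 ends.
Spin Power starts before Stretch Blast ends → Stretch Blast and Spin Power overlap.
Stretch Intro starts before Stretch Blast ends → Stretch Blast and Stretch Intro overlap.
Stretch Intro starts before Spin Power ends → Spin Power and Stretch Intro overlap.
Overlapping pairs: Cardio 30 & HIIT Lab, Cardio 30 & Spin Power, Cardio 30 & Stretch Blast, HIIT Lab & Spin Power, HIIT Lab & Stretch Blast, Pilates 60 & Rowing 30, Pilates 60 & Strength Fusion, Spin Power & Stretch Blast, Spin Power & Stretch Intro, Stretch Blast & Stretch Intro — 10 in total.

10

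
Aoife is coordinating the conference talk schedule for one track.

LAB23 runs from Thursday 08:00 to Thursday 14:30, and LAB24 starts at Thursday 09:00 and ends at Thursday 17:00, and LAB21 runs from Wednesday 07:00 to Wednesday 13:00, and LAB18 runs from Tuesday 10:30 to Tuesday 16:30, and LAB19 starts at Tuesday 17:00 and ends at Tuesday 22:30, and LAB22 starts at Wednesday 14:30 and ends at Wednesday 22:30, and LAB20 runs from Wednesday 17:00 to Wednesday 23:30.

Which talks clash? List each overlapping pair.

LAB20 & LAB22, LAB23 & LAB24

Sorted by start: LAB18, LAB19, LAB21, LAB22, LAB20, LAB23, LAB24.
LAB19 starts after LAB18 ends, so nothing later overlaps LAB18 either.
LAB21 starts after LAB19 ends, so nothing later overlaps LAB19 either.
LAB22 starts after LAB21 ends, so nothing later overlaps LAB21 either.
LAB20 starts before LAB22 ends → LAB22 and LAB20 overlap.
LAB23 starts after LAB22 ends, so nothing later overlaps LAB22 either.
LAB23 starts after LAB20 ends, so nothing later overlaps LAB20 either.
LAB24 starts before LAB23 ends → LAB23 and LAB24 overlap.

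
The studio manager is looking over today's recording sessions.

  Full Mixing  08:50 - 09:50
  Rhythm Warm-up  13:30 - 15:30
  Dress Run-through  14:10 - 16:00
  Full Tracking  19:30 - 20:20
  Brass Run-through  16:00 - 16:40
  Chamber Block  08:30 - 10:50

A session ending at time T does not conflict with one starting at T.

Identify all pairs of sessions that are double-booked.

Chamber Block & Full Mixing, Dress Run-through & Rhythm Warm-up

Sorted by start: Chamber Block, Full Mixing, Rhythm Warm-up, Dress Run-through, Brass Run-through, Full Tracking.
Full Mixing starts before Chamber Block ends → Chamber Block and Full Mixing overlap.
Rhythm Warm-up starts after Chamber Block ends; Chamber Block is clear from here.
Rhythm Warm-up starts after Full Mixing ends; Full Mixing is clear from here.
Dress Run-through starts before Rhythm Warm-up ends → Rhythm Warm-up and Dress Run-through overlap.
Brass Run-through starts after Rhythm Warm-up ends; Rhythm Warm-up is clear from here.
Brass Run-through starts exactly when Dress Run-through ends (back-to-back, no overlap); Dress Run-through is clear from here.
Full Tracking starts after Brass Run-through ends.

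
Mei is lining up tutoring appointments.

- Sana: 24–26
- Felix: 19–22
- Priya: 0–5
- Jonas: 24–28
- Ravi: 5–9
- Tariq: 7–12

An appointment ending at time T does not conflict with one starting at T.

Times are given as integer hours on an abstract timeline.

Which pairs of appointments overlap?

Jonas & Sana, Ravi & Tariq

Sorted by start: Priya, Ravi, Tariq, Felix, Jonas, Sana.
Ravi starts exactly when Priya ends (back-to-back, no overlap), so nothing later overlaps Priya either.
Tariq starts before Ravi ends → Ravi and Tariq overlap.
Felix starts after Ravi ends, so nothing later overlaps Ravi either.
Felix starts after Tariq ends, so nothing later overlaps Tariq either.
Jonas starts after Felix ends, so nothing later overlaps Felix either.
Sana starts before Jonas ends → Jonas and Sana overlap.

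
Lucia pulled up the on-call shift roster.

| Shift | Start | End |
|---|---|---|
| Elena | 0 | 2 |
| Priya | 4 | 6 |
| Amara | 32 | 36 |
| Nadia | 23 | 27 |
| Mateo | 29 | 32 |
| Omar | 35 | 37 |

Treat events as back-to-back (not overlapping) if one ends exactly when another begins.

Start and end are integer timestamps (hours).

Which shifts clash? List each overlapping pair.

Check each pair: they overlap iff neither finishes before the other starts.
Sorted by start: Elena, Priya, Nadia, Mateo, Amara, Omar.
Priya starts after Elena ends, so Elena has no further overlaps.
Nadia starts after Priya ends, so Priya has no further overlaps.
Mateo starts after Nadia ends, so Nadia has no further overlaps.
Amara starts exactly when Mateo ends (back-to-back, no overlap), so Mateo has no further overlaps.
Omar starts before Amara ends → Amara and Omar overlap.

Amara & Omar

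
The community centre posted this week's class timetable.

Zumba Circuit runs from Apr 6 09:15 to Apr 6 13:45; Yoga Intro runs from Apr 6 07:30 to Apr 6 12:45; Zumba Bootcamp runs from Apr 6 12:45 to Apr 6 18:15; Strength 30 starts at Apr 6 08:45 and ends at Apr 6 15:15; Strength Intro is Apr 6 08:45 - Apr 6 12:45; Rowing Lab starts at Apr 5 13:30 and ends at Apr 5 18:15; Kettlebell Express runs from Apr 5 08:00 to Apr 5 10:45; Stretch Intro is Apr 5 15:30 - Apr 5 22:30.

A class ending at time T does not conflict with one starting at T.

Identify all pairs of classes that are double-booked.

Sorted by start: Kettlebell Express, Rowing Lab, Stretch Intro, Yoga Intro, Strength Intro, Strength 30, Zumba Circuit, Zumba Bootcamp.
Rowing Lab starts after Kettlebell Express ends — done with Kettlebell Express.
Stretch Intro starts before Rowing Lab ends → Rowing Lab and Stretch Intro overlap.
Yoga Intro starts after Rowing Lab ends — done with Rowing Lab.
Yoga Intro starts after Stretch Intro ends — done with Stretch Intro.
Strength Intro starts before Yoga Intro ends → Yoga Intro and Strength Intro overlap.
Strength 30 starts before Yoga Intro ends → Yoga Intro and Strength 30 overlap.
Zumba Circuit starts before Yoga Intro ends → Yoga Intro and Zumba Circuit overlap.
Zumba Bootcamp starts exactly when Yoga Intro ends (back-to-back, no overlap).
Strength 30 starts before Strength Intro ends → Strength Intro and Strength 30 overlap.
Zumba Circuit starts before Strength Intro ends → Strength Intro and Zumba Circuit overlap.
Zumba Bootcamp starts exactly when Strength Intro ends (back-to-back, no overlap).
Zumba Circuit starts before Strength 30 ends → Strength 30 and Zumba Circuit overlap.
Zumba Bootcamp starts before Strength 30 ends → Strength 30 and Zumba Bootcamp overlap.
Zumba Bootcamp starts before Zumba Circuit ends → Zumba Circuit and Zumba Bootcamp overlap.

Rowing Lab & Stretch Intro, Strength 30 & Strength Intro, Strength 30 & Yoga Intro, Strength 30 & Zumba Bootcamp, Strength 30 & Zumba Circuit, Strength Intro & Yoga Intro, Strength Intro & Zumba Circuit, Yoga Intro & Zumba Circuit, Zumba Bootcamp & Zumba Circuit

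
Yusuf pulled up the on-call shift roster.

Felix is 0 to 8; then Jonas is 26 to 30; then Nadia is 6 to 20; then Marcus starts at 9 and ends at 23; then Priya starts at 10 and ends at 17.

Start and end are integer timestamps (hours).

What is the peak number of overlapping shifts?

3

Walk through starts and ends in time order (an end at T is processed before a start at T):
0 start Felix → 1
6 start Nadia → 2
8 end Felix → 1
9 start Marcus → 2
10 start Priya → 3
17 end Priya → 2
20 end Nadia → 1
23 end Marcus → 0
26 start Jonas → 1
30 end Jonas → 0
Peak is 3, at 10 (Marcus, Nadia, Priya).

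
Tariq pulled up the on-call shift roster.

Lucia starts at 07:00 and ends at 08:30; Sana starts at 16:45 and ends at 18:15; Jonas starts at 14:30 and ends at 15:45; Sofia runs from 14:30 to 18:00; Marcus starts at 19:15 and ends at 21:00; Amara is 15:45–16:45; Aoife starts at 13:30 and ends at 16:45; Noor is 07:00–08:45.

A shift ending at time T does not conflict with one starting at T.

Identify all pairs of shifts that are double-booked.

Sorted by start: Noor, Lucia, Aoife, Sofia, Jonas, Amara, Sana, Marcus.
Lucia starts before Noor ends → Noor and Lucia overlap.
Aoife starts after Noor ends; Noor is clear from here.
Aoife starts after Lucia ends; Lucia is clear from here.
Sofia starts before Aoife ends → Aoife and Sofia overlap.
Jonas starts before Aoife ends → Aoife and Jonas overlap.
Amara starts before Aoife ends → Aoife and Amara overlap.
Sana starts exactly when Aoife ends (back-to-back, no overlap); Aoife is clear from here.
Jonas starts before Sofia ends → Sofia and Jonas overlap.
Amara starts before Sofia ends → Sofia and Amara overlap.
Sana starts before Sofia ends → Sofia and Sana overlap.
Marcus starts after Sofia ends.
Amara starts exactly when Jonas ends (back-to-back, no overlap); Jonas is clear from here.
Sana starts exactly when Amara ends (back-to-back, no overlap); Amara is clear from here.
Marcus starts after Sana ends.

Amara & Aoife, Amara & Sofia, Aoife & Jonas, Aoife & Sofia, Jonas & Sofia, Lucia & Noor, Sana & Sofia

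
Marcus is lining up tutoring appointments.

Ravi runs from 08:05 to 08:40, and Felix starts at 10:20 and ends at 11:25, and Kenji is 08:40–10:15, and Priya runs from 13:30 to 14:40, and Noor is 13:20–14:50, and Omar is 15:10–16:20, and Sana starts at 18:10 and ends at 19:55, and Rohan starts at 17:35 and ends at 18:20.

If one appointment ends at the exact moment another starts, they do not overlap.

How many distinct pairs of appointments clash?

2

Sorted by start: Ravi, Kenji, Felix, Noor, Priya, Omar, Rohan, Sana.
Kenji starts exactly when Ravi ends (back-to-back, no overlap), so Ravi has no further overlaps.
Felix starts after Kenji ends, so Kenji has no further overlaps.
Noor starts after Felix ends, so Felix has no further overlaps.
Priya starts before Noor ends → Noor and Priya overlap.
Omar starts after Noor ends, so Noor has no further overlaps.
Omar starts after Priya ends, so Priya has no further overlaps.
Rohan starts after Omar ends, so Omar has no further overlaps.
Sana starts before Rohan ends → Rohan and Sana overlap.
Overlapping pairs: Noor & Priya, Rohan & Sana — 2 in total.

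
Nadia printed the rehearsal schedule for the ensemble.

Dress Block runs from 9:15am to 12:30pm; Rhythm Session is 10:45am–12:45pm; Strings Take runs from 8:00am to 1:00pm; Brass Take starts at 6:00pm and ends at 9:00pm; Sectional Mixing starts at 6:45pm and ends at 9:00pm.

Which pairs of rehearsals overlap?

Brass Take & Sectional Mixing, Dress Block & Rhythm Session, Dress Block & Strings Take, Rhythm Session & Strings Take

Sorted by start: Strings Take, Dress Block, Rhythm Session, Brass Take, Sectional Mixing.
Dress Block starts before Strings Take ends → Strings Take and Dress Block overlap.
Rhythm Session starts before Strings Take ends → Strings Take and Rhythm Session overlap.
Brass Take starts after Strings Take ends — done with Strings Take.
Rhythm Session starts before Dress Block ends → Dress Block and Rhythm Session overlap.
Brass Take starts after Dress Block ends — done with Dress Block.
Brass Take starts after Rhythm Session ends — done with Rhythm Session.
Sectional Mixing starts before Brass Take ends → Brass Take and Sectional Mixing overlap.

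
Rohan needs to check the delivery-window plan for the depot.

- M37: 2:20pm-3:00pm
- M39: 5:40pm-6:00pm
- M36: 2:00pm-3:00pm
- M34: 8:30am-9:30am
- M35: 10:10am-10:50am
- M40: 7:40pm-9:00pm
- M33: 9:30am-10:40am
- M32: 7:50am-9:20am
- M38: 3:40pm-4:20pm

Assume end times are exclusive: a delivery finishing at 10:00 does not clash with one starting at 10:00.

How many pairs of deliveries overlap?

3

Two intervals overlap when each starts before the other ends.
Sorted by start: M32, M34, M33, M35, M36, M37, M38, M39, M40.
M34 starts before M32 ends → M32 and M34 overlap.
M33 starts after M32 ends, so nothing later overlaps M32 either.
M33 starts exactly when M34 ends (back-to-back, no overlap), so nothing later overlaps M34 either.
M35 starts before M33 ends → M33 and M35 overlap.
M36 starts after M33 ends, so nothing later overlaps M33 either.
M36 starts after M35 ends, so nothing later overlaps M35 either.
M37 starts before M36 ends → M36 and M37 overlap.
M38 starts after M36 ends, so nothing later overlaps M36 either.
M38 starts after M37 ends, so nothing later overlaps M37 either.
M39 starts after M38 ends, so nothing later overlaps M38 either.
M40 starts after M39 ends.
Overlapping pairs: M32 & M34, M33 & M35, M36 & M37 — 3 in total.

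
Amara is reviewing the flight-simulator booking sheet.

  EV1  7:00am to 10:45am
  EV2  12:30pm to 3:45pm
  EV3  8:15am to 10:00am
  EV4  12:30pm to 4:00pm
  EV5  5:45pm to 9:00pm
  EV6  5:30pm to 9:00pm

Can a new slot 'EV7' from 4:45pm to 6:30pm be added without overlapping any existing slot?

No — it overlaps EV5, EV6

EV1: ends 10:45am at or before EV7 starts 4:45pm → clear.
EV3: ends 10:00am at or before EV7 starts 4:45pm → clear.
EV2: ends 3:45pm at or before EV7 starts 4:45pm → clear.
EV4: ends 4:00pm at or before EV7 starts 4:45pm → clear.
EV6: starts 5:30pm before EV7 ends 6:30pm, and ends 9:00pm after EV7 starts 4:45pm → overlap.
EV5: starts 5:45pm before EV7 ends 6:30pm, and ends 9:00pm after EV7 starts 4:45pm → overlap.
EV7 overlaps EV5, EV6.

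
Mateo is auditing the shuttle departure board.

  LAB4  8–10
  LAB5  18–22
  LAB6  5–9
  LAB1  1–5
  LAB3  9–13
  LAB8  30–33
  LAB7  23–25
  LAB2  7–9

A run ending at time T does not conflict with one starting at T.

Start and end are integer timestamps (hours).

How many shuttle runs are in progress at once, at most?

3

Walk through starts and ends in time order (an end at T is processed before a start at T):
1 start LAB1 → 1
5 end LAB1 → 0
5 start LAB6 → 1
7 start LAB2 → 2
8 start LAB4 → 3
9 end LAB2 → 2
9 end LAB6 → 1
9 start LAB3 → 2
10 end LAB4 → 1
13 end LAB3 → 0
18 start LAB5 → 1
22 end LAB5 → 0
23 start LAB7 → 1
25 end LAB7 → 0
30 start LAB8 → 1
33 end LAB8 → 0
Peak is 3, at 8 (LAB2, LAB4, LAB6).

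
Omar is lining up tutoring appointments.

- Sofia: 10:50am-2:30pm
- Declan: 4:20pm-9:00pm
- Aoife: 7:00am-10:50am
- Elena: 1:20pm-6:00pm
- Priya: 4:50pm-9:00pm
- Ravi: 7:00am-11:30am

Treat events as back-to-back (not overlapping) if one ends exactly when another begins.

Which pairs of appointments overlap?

Aoife & Ravi, Declan & Elena, Declan & Priya, Elena & Priya, Elena & Sofia, Ravi & Sofia

Check each pair: they overlap iff neither finishes before the other starts.
Sorted by start: Aoife, Ravi, Sofia, Elena, Declan, Priya.
Ravi starts before Aoife ends → Aoife and Ravi overlap.
Sofia starts exactly when Aoife ends (back-to-back, no overlap) — done with Aoife.
Sofia starts before Ravi ends → Ravi and Sofia overlap.
Elena starts after Ravi ends — done with Ravi.
Elena starts before Sofia ends → Sofia and Elena overlap.
Declan starts after Sofia ends — done with Sofia.
Declan starts before Elena ends → Elena and Declan overlap.
Priya starts before Elena ends → Elena and Priya overlap.
Priya starts before Declan ends → Declan and Priya overlap.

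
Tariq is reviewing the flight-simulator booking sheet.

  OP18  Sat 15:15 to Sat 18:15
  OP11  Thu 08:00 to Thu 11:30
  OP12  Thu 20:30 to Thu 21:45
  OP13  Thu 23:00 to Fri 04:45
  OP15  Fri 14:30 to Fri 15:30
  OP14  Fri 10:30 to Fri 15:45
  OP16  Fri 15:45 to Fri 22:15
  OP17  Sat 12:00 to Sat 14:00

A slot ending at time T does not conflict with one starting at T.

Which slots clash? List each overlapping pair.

Two intervals overlap when each starts before the other ends.
Sorted by start: OP11, OP12, OP13, OP14, OP15, OP16, OP17, OP18.
OP12 starts after OP11 ends — done with OP11.
OP13 starts after OP12 ends — done with OP12.
OP14 starts after OP13 ends — done with OP13.
OP15 starts before OP14 ends → OP14 and OP15 overlap.
OP16 starts exactly when OP14 ends (back-to-back, no overlap) — done with OP14.
OP16 starts after OP15 ends — done with OP15.
OP17 starts after OP16 ends — done with OP16.
OP18 starts after OP17 ends.

OP14 & OP15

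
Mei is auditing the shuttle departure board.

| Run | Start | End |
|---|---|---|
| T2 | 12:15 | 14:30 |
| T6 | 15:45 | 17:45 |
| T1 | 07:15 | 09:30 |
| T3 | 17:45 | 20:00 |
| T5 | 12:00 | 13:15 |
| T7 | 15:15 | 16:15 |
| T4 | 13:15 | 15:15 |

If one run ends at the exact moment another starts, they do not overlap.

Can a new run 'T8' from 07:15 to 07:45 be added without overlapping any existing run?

No — it overlaps T1

T1: starts 07:15 before T8 ends 07:45, and ends 09:30 after T8 starts 07:15 → overlap.
T5: starts 12:00 at or after T8 ends 07:45 → clear.
T2: starts 12:15 at or after T8 ends 07:45 → clear.
T4: starts 13:15 at or after T8 ends 07:45 → clear.
T7: starts 15:15 at or after T8 ends 07:45 → clear.
T6: starts 15:45 at or after T8 ends 07:45 → clear.
T3: starts 17:45 at or after T8 ends 07:45 → clear.
T8 overlaps T1.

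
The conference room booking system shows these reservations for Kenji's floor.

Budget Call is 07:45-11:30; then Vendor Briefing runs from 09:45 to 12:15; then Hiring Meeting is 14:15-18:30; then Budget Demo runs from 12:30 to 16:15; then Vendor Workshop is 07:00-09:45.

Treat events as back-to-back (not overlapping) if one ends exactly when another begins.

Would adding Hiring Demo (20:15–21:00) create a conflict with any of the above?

No — it doesn't clash with anything

Vendor Workshop: ends 09:45 at or before Hiring Demo starts 20:15 → clear.
Budget Call: ends 11:30 at or before Hiring Demo starts 20:15 → clear.
Vendor Briefing: ends 12:15 at or before Hiring Demo starts 20:15 → clear.
Budget Demo: ends 16:15 at or before Hiring Demo starts 20:15 → clear.
Hiring Meeting: ends 18:30 at or before Hiring Demo starts 20:15 → clear.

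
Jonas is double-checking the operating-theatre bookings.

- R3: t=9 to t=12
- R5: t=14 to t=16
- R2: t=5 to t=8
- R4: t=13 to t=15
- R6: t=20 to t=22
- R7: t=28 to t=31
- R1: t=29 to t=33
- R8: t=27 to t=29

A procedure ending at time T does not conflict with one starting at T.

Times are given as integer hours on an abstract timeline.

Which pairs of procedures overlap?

Sorted by start: R2, R3, R4, R5, R6, R8, R7, R1.
R3 starts after R2 ends, so R2 has no further overlaps.
R4 starts after R3 ends, so R3 has no further overlaps.
R5 starts before R4 ends → R4 and R5 overlap.
R6 starts after R4 ends, so R4 has no further overlaps.
R6 starts after R5 ends, so R5 has no further overlaps.
R8 starts after R6 ends, so R6 has no further overlaps.
R7 starts before R8 ends → R8 and R7 overlap.
R1 starts exactly when R8 ends (back-to-back, no overlap).
R1 starts before R7 ends → R7 and R1 overlap.

R1 & R7, R4 & R5, R7 & R8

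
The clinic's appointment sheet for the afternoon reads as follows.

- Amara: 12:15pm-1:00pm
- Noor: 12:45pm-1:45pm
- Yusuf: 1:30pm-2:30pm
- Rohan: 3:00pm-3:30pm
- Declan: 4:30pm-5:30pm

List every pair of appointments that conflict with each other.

Amara & Noor, Noor & Yusuf

Sorted by start: Amara, Noor, Yusuf, Rohan, Declan.
Noor starts before Amara ends → Amara and Noor overlap.
Yusuf starts after Amara ends, so Amara has no further overlaps.
Yusuf starts before Noor ends → Noor and Yusuf overlap.
Rohan starts after Noor ends, so Noor has no further overlaps.
Rohan starts after Yusuf ends, so Yusuf has no further overlaps.
Declan starts after Rohan ends.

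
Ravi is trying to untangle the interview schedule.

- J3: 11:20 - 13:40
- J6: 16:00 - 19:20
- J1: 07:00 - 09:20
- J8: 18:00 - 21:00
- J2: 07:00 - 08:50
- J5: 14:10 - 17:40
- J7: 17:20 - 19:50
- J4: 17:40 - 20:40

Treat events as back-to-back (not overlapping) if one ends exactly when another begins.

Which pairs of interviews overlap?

Sorted by start: J1, J2, J3, J5, J6, J7, J4, J8.
J2 starts before J1 ends → J1 and J2 overlap.
J3 starts after J1 ends, so J1 has no further overlaps.
J3 starts after J2 ends, so J2 has no further overlaps.
J5 starts after J3 ends, so J3 has no further overlaps.
J6 starts before J5 ends → J5 and J6 overlap.
J7 starts before J5 ends → J5 and J7 overlap.
J4 starts exactly when J5 ends (back-to-back, no overlap), so J5 has no further overlaps.
J7 starts before J6 ends → J6 and J7 overlap.
J4 starts before J6 ends → J6 and J4 overlap.
J8 starts before J6 ends → J6 and J8 overlap.
J4 starts before J7 ends → J7 and J4 overlap.
J8 starts before J7 ends → J7 and J8 overlap.
J8 starts before J4 ends → J4 and J8 overlap.

J1 & J2, J4 & J6, J4 & J7, J4 & J8, J5 & J6, J5 & J7, J6 & J7, J6 & J8, J7 & J8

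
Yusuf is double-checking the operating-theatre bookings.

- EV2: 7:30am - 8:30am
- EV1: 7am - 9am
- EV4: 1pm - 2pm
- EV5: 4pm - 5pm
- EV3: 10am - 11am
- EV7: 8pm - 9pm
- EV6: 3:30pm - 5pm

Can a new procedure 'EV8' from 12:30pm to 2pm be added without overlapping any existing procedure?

EV1: ends 9am at or before EV8 starts 12:30pm → clear.
EV2: ends 8:30am at or before EV8 starts 12:30pm → clear.
EV3: ends 11am at or before EV8 starts 12:30pm → clear.
EV4: starts 1pm before EV8 ends 2pm, and ends 2pm after EV8 starts 12:30pm → overlap.
EV6: starts 3:30pm at or after EV8 ends 2pm → clear.
EV5: starts 4pm at or after EV8 ends 2pm → clear.
EV7: starts 8pm at or after EV8 ends 2pm → clear.
EV8 overlaps EV4.

No — it overlaps EV4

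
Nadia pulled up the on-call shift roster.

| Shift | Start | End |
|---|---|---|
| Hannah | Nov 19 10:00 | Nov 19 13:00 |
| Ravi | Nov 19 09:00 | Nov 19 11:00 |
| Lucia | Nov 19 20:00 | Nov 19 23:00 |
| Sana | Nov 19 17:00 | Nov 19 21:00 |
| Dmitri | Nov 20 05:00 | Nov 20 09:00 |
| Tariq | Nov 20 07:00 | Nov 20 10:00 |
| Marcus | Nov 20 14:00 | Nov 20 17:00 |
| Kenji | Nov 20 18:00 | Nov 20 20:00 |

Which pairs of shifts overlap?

Dmitri & Tariq, Hannah & Ravi, Lucia & Sana

Sorted by start: Ravi, Hannah, Sana, Lucia, Dmitri, Tariq, Marcus, Kenji.
Hannah starts before Ravi ends → Ravi and Hannah overlap.
Sana starts after Ravi ends, so nothing later overlaps Ravi either.
Sana starts after Hannah ends, so nothing later overlaps Hannah either.
Lucia starts before Sana ends → Sana and Lucia overlap.
Dmitri starts after Sana ends, so nothing later overlaps Sana either.
Dmitri starts after Lucia ends, so nothing later overlaps Lucia either.
Tariq starts before Dmitri ends → Dmitri and Tariq overlap.
Marcus starts after Dmitri ends, so nothing later overlaps Dmitri either.
Marcus starts after Tariq ends, so nothing later overlaps Tariq either.
Kenji starts after Marcus ends.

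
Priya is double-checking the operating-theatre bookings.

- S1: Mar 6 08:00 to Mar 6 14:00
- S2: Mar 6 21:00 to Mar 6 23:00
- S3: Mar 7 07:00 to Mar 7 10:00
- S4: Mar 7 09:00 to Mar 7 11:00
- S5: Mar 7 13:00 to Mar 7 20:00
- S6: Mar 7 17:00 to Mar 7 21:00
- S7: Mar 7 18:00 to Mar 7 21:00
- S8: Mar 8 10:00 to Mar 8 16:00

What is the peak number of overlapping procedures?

Walk through starts and ends in time order (an end at T is processed before a start at T):
Mar 6 08:00 start S1 → 1
Mar 6 14:00 end S1 → 0
Mar 6 21:00 start S2 → 1
Mar 6 23:00 end S2 → 0
Mar 7 07:00 start S3 → 1
Mar 7 09:00 start S4 → 2
Mar 7 10:00 end S3 → 1
Mar 7 11:00 end S4 → 0
Mar 7 13:00 start S5 → 1
Mar 7 17:00 start S6 → 2
Mar 7 18:00 start S7 → 3
Mar 7 20:00 end S5 → 2
Mar 7 21:00 end S6 → 1
Mar 7 21:00 end S7 → 0
Mar 8 10:00 start S8 → 1
Mar 8 16:00 end S8 → 0
Peak is 3, at Mar 7 18:00 (S5, S6, S7).

3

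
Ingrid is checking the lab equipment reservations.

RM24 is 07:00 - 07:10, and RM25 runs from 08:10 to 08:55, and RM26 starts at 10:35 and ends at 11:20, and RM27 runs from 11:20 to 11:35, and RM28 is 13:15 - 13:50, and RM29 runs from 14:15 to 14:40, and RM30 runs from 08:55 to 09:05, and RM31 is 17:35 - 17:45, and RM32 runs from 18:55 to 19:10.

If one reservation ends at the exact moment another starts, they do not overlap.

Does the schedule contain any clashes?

Check each pair: they overlap iff neither finishes before the other starts.
Sorted by start: RM24, RM25, RM30, RM26, RM27, RM28, RM29, RM31, RM32.
RM25 starts after RM24 ends; RM24 is clear from here.
RM30 starts exactly when RM25 ends (back-to-back, no overlap); RM25 is clear from here.
RM26 starts after RM30 ends; RM30 is clear from here.
RM27 starts exactly when RM26 ends (back-to-back, no overlap); RM26 is clear from here.
RM28 starts after RM27 ends; RM27 is clear from here.
RM29 starts after RM28 ends; RM28 is clear from here.
RM31 starts after RM29 ends; RM29 is clear from here.
RM32 starts after RM31 ends.
Every pair is clear; the schedule has no overlaps.

No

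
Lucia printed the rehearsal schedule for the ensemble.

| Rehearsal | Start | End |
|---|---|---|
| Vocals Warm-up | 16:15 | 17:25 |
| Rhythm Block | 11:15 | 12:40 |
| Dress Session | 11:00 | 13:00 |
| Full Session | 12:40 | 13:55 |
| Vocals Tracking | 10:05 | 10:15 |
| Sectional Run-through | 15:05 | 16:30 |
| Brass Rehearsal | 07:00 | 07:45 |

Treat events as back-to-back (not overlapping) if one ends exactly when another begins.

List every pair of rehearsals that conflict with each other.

Dress Session & Full Session, Dress Session & Rhythm Block, Sectional Run-through & Vocals Warm-up

Sorted by start: Brass Rehearsal, Vocals Tracking, Dress Session, Rhythm Block, Full Session, Sectional Run-through, Vocals Warm-up.
Vocals Tracking starts after Brass Rehearsal ends, so nothing later overlaps Brass Rehearsal either.
Dress Session starts after Vocals Tracking ends, so nothing later overlaps Vocals Tracking either.
Rhythm Block starts before Dress Session ends → Dress Session and Rhythm Block overlap.
Full Session starts before Dress Session ends → Dress Session and Full Session overlap.
Sectional Run-through starts after Dress Session ends, so nothing later overlaps Dress Session either.
Full Session starts exactly when Rhythm Block ends (back-to-back, no overlap), so nothing later overlaps Rhythm Block either.
Sectional Run-through starts after Full Session ends, so nothing later overlaps Full Session either.
Vocals Warm-up starts before Sectional Run-through ends → Sectional Run-through and Vocals Warm-up overlap.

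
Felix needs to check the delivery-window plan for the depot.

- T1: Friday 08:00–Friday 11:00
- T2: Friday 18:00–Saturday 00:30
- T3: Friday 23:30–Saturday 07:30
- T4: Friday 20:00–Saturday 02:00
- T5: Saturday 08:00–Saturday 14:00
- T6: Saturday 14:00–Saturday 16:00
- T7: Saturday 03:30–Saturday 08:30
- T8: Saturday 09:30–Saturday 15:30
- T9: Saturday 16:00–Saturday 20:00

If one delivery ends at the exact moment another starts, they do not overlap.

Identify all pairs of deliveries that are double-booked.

Check each pair: they overlap iff neither finishes before the other starts.
Sorted by start: T1, T2, T4, T3, T7, T5, T8, T6, T9.
T2 starts after T1 ends — done with T1.
T4 starts before T2 ends → T2 and T4 overlap.
T3 starts before T2 ends → T2 and T3 overlap.
T7 starts after T2 ends — done with T2.
T3 starts before T4 ends → T4 and T3 overlap.
T7 starts after T4 ends — done with T4.
T7 starts before T3 ends → T3 and T7 overlap.
T5 starts after T3 ends — done with T3.
T5 starts before T7 ends → T7 and T5 overlap.
T8 starts after T7 ends — done with T7.
T8 starts before T5 ends → T5 and T8 overlap.
T6 starts exactly when T5 ends (back-to-back, no overlap) — done with T5.
T6 starts before T8 ends → T8 and T6 overlap.
T9 starts after T8 ends.
T9 starts exactly when T6 ends (back-to-back, no overlap).

T2 & T3, T2 & T4, T3 & T4, T3 & T7, T5 & T7, T5 & T8, T6 & T8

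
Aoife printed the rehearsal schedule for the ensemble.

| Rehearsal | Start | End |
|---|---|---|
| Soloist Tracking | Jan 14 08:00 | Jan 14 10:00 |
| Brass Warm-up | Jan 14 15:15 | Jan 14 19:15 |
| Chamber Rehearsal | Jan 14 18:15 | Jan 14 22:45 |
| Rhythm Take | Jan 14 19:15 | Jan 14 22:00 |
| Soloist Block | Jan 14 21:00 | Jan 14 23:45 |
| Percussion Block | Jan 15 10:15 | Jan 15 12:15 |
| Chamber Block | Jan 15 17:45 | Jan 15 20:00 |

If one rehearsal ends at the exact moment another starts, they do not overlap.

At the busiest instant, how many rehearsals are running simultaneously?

Sweep the timeline, counting +1 at each start and −1 at each end (ends before starts at a tie):
Jan 14 08:00 start Soloist Tracking → 1
Jan 14 10:00 end Soloist Tracking → 0
Jan 14 15:15 start Brass Warm-up → 1
Jan 14 18:15 start Chamber Rehearsal → 2
Jan 14 19:15 end Brass Warm-up → 1
Jan 14 19:15 start Rhythm Take → 2
Jan 14 21:00 start Soloist Block → 3
Jan 14 22:00 end Rhythm Take → 2
Jan 14 22:45 end Chamber Rehearsal → 1
Jan 14 23:45 end Soloist Block → 0
Jan 15 10:15 start Percussion Block → 1
Jan 15 12:15 end Percussion Block → 0
Jan 15 17:45 start Chamber Block → 1
Jan 15 20:00 end Chamber Block → 0
Peak is 3, at Jan 14 21:00 (Chamber Rehearsal, Rhythm Take, Soloist Block).

3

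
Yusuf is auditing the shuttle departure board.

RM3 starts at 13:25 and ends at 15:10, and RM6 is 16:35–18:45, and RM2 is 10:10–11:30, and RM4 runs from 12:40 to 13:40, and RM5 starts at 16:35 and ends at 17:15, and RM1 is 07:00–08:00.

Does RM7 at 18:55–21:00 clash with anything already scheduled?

RM1: ends 08:00 at or before RM7 starts 18:55 → clear.
RM2: ends 11:30 at or before RM7 starts 18:55 → clear.
RM4: ends 13:40 at or before RM7 starts 18:55 → clear.
RM3: ends 15:10 at or before RM7 starts 18:55 → clear.
RM5: ends 17:15 at or before RM7 starts 18:55 → clear.
RM6: ends 18:45 at or before RM7 starts 18:55 → clear.

No — it doesn't clash with anything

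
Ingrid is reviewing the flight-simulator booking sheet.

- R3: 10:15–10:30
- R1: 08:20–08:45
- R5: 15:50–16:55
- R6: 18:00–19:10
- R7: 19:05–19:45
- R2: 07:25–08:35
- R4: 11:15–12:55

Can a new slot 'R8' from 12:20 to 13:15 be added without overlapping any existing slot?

R2: ends 08:35 at or before R8 starts 12:20 → clear.
R1: ends 08:45 at or before R8 starts 12:20 → clear.
R3: ends 10:30 at or before R8 starts 12:20 → clear.
R4: starts 11:15 before R8 ends 13:15, and ends 12:55 after R8 starts 12:20 → overlap.
R5: starts 15:50 at or after R8 ends 13:15 → clear.
R6: starts 18:00 at or after R8 ends 13:15 → clear.
R7: starts 19:05 at or after R8 ends 13:15 → clear.
R8 overlaps R4.

No — it overlaps R4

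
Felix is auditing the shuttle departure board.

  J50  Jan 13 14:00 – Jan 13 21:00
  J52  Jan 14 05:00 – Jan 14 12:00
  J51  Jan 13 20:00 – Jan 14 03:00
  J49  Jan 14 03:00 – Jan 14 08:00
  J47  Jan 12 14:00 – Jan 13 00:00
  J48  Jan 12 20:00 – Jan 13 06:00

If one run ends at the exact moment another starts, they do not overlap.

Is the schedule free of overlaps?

Sorted by start: J47, J48, J50, J51, J49, J52.
J48 starts before J47 ends → J47 and J48 overlap.
That's a conflict, so the schedule is not conflict-free.

No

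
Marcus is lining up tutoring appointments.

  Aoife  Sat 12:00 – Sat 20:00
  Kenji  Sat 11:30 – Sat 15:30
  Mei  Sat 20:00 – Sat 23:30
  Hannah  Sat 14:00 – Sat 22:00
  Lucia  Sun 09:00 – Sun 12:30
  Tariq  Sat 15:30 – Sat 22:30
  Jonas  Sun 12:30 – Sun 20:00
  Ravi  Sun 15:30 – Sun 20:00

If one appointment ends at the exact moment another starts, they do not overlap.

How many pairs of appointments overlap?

Sorted by start: Kenji, Aoife, Hannah, Tariq, Mei, Lucia, Jonas, Ravi.
Aoife starts before Kenji ends → Kenji and Aoife overlap.
Hannah starts before Kenji ends → Kenji and Hannah overlap.
Tariq starts exactly when Kenji ends (back-to-back, no overlap) — done with Kenji.
Hannah starts before Aoife ends → Aoife and Hannah overlap.
Tariq starts before Aoife ends → Aoife and Tariq overlap.
Mei starts exactly when Aoife ends (back-to-back, no overlap) — done with Aoife.
Tariq starts before Hannah ends → Hannah and Tariq overlap.
Mei starts before Hannah ends → Hannah and Mei overlap.
Lucia starts after Hannah ends — done with Hannah.
Mei starts before Tariq ends → Tariq and Mei overlap.
Lucia starts after Tariq ends — done with Tariq.
Lucia starts after Mei ends — done with Mei.
Jonas starts exactly when Lucia ends (back-to-back, no overlap) — done with Lucia.
Ravi starts before Jonas ends → Jonas and Ravi overlap.
Overlapping pairs: Aoife & Hannah, Aoife & Kenji, Aoife & Tariq, Hannah & Kenji, Hannah & Mei, Hannah & Tariq, Jonas & Ravi, Mei & Tariq — 8 in total.

8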